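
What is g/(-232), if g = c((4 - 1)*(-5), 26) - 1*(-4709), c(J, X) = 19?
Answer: -591/29 ≈ -20.379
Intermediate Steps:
g = 4728 (g = 19 - 1*(-4709) = 19 + 4709 = 4728)
g/(-232) = 4728/(-232) = 4728*(-1/232) = -591/29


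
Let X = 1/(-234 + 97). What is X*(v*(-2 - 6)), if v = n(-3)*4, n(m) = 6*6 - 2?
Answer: 1088/137 ≈ 7.9416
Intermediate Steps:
n(m) = 34 (n(m) = 36 - 2 = 34)
X = -1/137 (X = 1/(-137) = -1/137 ≈ -0.0072993)
v = 136 (v = 34*4 = 136)
X*(v*(-2 - 6)) = -136*(-2 - 6)/137 = -136*(-8)/137 = -1/137*(-1088) = 1088/137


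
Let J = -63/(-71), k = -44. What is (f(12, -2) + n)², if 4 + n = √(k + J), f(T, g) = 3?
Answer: (-71 + I*√217331)²/5041 ≈ -42.113 - 13.132*I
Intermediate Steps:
J = 63/71 (J = -63*(-1/71) = 63/71 ≈ 0.88732)
n = -4 + I*√217331/71 (n = -4 + √(-44 + 63/71) = -4 + √(-3061/71) = -4 + I*√217331/71 ≈ -4.0 + 6.566*I)
(f(12, -2) + n)² = (3 + (-4 + I*√217331/71))² = (-1 + I*√217331/71)²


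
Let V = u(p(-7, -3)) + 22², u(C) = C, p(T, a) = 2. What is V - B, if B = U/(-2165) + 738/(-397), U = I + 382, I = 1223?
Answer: 83990877/171901 ≈ 488.60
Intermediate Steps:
U = 1605 (U = 1223 + 382 = 1605)
V = 486 (V = 2 + 22² = 2 + 484 = 486)
B = -446991/171901 (B = 1605/(-2165) + 738/(-397) = 1605*(-1/2165) + 738*(-1/397) = -321/433 - 738/397 = -446991/171901 ≈ -2.6003)
V - B = 486 - 1*(-446991/171901) = 486 + 446991/171901 = 83990877/171901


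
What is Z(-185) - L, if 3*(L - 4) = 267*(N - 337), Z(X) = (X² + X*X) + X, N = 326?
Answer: 69240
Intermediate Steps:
Z(X) = X + 2*X² (Z(X) = (X² + X²) + X = 2*X² + X = X + 2*X²)
L = -975 (L = 4 + (267*(326 - 337))/3 = 4 + (267*(-11))/3 = 4 + (⅓)*(-2937) = 4 - 979 = -975)
Z(-185) - L = -185*(1 + 2*(-185)) - 1*(-975) = -185*(1 - 370) + 975 = -185*(-369) + 975 = 68265 + 975 = 69240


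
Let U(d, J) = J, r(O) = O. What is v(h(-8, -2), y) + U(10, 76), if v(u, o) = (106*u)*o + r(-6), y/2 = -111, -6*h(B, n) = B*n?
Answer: 62822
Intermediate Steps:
h(B, n) = -B*n/6
y = -222 (y = 2*(-111) = -222)
v(u, o) = -6 + 106*o*u (v(u, o) = (106*u)*o - 6 = 106*o*u - 6 = -6 + 106*o*u)
v(h(-8, -2), y) + U(10, 76) = (-6 + 106*(-222)*(-1/6*(-8)*(-2))) + 76 = (-6 + 106*(-222)*(-8/3)) + 76 = (-6 + 62752) + 76 = 62746 + 76 = 62822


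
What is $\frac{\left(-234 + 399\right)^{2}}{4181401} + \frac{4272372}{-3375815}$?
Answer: $- \frac{17772593989797}{14115636216815} \approx -1.2591$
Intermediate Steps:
$\frac{\left(-234 + 399\right)^{2}}{4181401} + \frac{4272372}{-3375815} = 165^{2} \cdot \frac{1}{4181401} + 4272372 \left(- \frac{1}{3375815}\right) = 27225 \cdot \frac{1}{4181401} - \frac{4272372}{3375815} = \frac{27225}{4181401} - \frac{4272372}{3375815} = - \frac{17772593989797}{14115636216815}$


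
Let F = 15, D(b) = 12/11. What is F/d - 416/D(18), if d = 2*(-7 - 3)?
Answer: -4585/12 ≈ -382.08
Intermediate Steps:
D(b) = 12/11 (D(b) = 12*(1/11) = 12/11)
d = -20 (d = 2*(-10) = -20)
F/d - 416/D(18) = 15/(-20) - 416/12/11 = 15*(-1/20) - 416*11/12 = -¾ - 1144/3 = -4585/12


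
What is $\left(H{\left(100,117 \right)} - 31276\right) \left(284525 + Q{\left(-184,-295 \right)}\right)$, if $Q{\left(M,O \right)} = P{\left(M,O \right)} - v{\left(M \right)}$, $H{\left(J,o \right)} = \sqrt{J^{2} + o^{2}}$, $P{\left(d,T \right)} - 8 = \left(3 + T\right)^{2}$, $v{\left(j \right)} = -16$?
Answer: $-11566271388 + 369813 \sqrt{23689} \approx -1.1509 \cdot 10^{10}$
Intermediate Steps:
$P{\left(d,T \right)} = 8 + \left(3 + T\right)^{2}$
$Q{\left(M,O \right)} = 24 + \left(3 + O\right)^{2}$ ($Q{\left(M,O \right)} = \left(8 + \left(3 + O\right)^{2}\right) - -16 = \left(8 + \left(3 + O\right)^{2}\right) + 16 = 24 + \left(3 + O\right)^{2}$)
$\left(H{\left(100,117 \right)} - 31276\right) \left(284525 + Q{\left(-184,-295 \right)}\right) = \left(\sqrt{100^{2} + 117^{2}} - 31276\right) \left(284525 + \left(24 + \left(3 - 295\right)^{2}\right)\right) = \left(\sqrt{10000 + 13689} - 31276\right) \left(284525 + \left(24 + \left(-292\right)^{2}\right)\right) = \left(\sqrt{23689} - 31276\right) \left(284525 + \left(24 + 85264\right)\right) = \left(-31276 + \sqrt{23689}\right) \left(284525 + 85288\right) = \left(-31276 + \sqrt{23689}\right) 369813 = -11566271388 + 369813 \sqrt{23689}$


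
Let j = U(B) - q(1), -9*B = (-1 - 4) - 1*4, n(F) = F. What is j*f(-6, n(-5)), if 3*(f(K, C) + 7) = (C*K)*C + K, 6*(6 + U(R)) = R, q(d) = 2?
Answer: 2773/6 ≈ 462.17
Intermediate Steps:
B = 1 (B = -((-1 - 4) - 1*4)/9 = -(-5 - 4)/9 = -1/9*(-9) = 1)
U(R) = -6 + R/6
f(K, C) = -7 + K/3 + K*C**2/3 (f(K, C) = -7 + ((C*K)*C + K)/3 = -7 + (K*C**2 + K)/3 = -7 + (K + K*C**2)/3 = -7 + (K/3 + K*C**2/3) = -7 + K/3 + K*C**2/3)
j = -47/6 (j = (-6 + (1/6)*1) - 1*2 = (-6 + 1/6) - 2 = -35/6 - 2 = -47/6 ≈ -7.8333)
j*f(-6, n(-5)) = -47*(-7 + (1/3)*(-6) + (1/3)*(-6)*(-5)**2)/6 = -47*(-7 - 2 + (1/3)*(-6)*25)/6 = -47*(-7 - 2 - 50)/6 = -47/6*(-59) = 2773/6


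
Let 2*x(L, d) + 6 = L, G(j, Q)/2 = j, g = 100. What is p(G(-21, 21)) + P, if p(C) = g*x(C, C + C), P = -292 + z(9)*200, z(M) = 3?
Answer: -2092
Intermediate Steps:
G(j, Q) = 2*j
x(L, d) = -3 + L/2
P = 308 (P = -292 + 3*200 = -292 + 600 = 308)
p(C) = -300 + 50*C (p(C) = 100*(-3 + C/2) = -300 + 50*C)
p(G(-21, 21)) + P = (-300 + 50*(2*(-21))) + 308 = (-300 + 50*(-42)) + 308 = (-300 - 2100) + 308 = -2400 + 308 = -2092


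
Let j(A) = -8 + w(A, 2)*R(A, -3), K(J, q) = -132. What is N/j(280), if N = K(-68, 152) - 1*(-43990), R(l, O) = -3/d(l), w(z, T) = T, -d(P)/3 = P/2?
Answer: -3070060/559 ≈ -5492.1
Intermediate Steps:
d(P) = -3*P/2
R(l, O) = 2/l (R(l, O) = -3*(-2/(3*l)) = -(-2)/l = 2/l)
N = 43858 (N = -132 - 1*(-43990) = -132 + 43990 = 43858)
j(A) = -8 + 4/A (j(A) = -8 + 2*(2/A) = -8 + 4/A)
N/j(280) = 43858/(-8 + 4/280) = 43858/(-8 + 4*(1/280)) = 43858/(-8 + 1/70) = 43858/(-559/70) = 43858*(-70/559) = -3070060/559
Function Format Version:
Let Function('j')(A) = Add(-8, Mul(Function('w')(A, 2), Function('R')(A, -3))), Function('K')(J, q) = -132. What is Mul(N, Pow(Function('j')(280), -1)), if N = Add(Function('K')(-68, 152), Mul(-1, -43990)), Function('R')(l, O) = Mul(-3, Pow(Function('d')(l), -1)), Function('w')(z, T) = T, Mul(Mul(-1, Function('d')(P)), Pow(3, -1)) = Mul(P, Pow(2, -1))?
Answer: Rational(-3070060, 559) ≈ -5492.1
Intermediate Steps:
Function('d')(P) = Mul(Rational(-3, 2), P) (Function('d')(P) = Mul(-3, Mul(P, Pow(2, -1))) = Mul(-3, Mul(P, Rational(1, 2))) = Mul(-3, Mul(Rational(1, 2), P)) = Mul(Rational(-3, 2), P))
Function('R')(l, O) = Mul(2, Pow(l, -1)) (Function('R')(l, O) = Mul(-3, Pow(Mul(Rational(-3, 2), l), -1)) = Mul(-3, Mul(Rational(-2, 3), Pow(l, -1))) = Mul(2, Pow(l, -1)))
N = 43858 (N = Add(-132, Mul(-1, -43990)) = Add(-132, 43990) = 43858)
Function('j')(A) = Add(-8, Mul(4, Pow(A, -1))) (Function('j')(A) = Add(-8, Mul(2, Mul(2, Pow(A, -1)))) = Add(-8, Mul(4, Pow(A, -1))))
Mul(N, Pow(Function('j')(280), -1)) = Mul(43858, Pow(Add(-8, Mul(4, Pow(280, -1))), -1)) = Mul(43858, Pow(Add(-8, Mul(4, Rational(1, 280))), -1)) = Mul(43858, Pow(Add(-8, Rational(1, 70)), -1)) = Mul(43858, Pow(Rational(-559, 70), -1)) = Mul(43858, Rational(-70, 559)) = Rational(-3070060, 559)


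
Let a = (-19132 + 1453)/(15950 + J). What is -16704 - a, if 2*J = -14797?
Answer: -95217718/5701 ≈ -16702.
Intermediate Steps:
J = -14797/2 (J = (½)*(-14797) = -14797/2 ≈ -7398.5)
a = -11786/5701 (a = (-19132 + 1453)/(15950 - 14797/2) = -17679/17103/2 = -17679*2/17103 = -11786/5701 ≈ -2.0674)
-16704 - a = -16704 - 1*(-11786/5701) = -16704 + 11786/5701 = -95217718/5701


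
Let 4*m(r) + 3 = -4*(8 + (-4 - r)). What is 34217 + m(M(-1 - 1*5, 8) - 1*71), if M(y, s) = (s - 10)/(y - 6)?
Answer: 409697/12 ≈ 34141.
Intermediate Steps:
M(y, s) = (-10 + s)/(-6 + y)
m(r) = -19/4 + r (m(r) = -¾ + (-4*(8 + (-4 - r)))/4 = -¾ + (-4*(4 - r))/4 = -¾ + (-16 + 4*r)/4 = -¾ + (-4 + r) = -19/4 + r)
34217 + m(M(-1 - 1*5, 8) - 1*71) = 34217 + (-19/4 + ((-10 + 8)/(-6 + (-1 - 1*5)) - 1*71)) = 34217 + (-19/4 + (-2/(-6 + (-1 - 5)) - 71)) = 34217 + (-19/4 + (-2/(-6 - 6) - 71)) = 34217 + (-19/4 + (-2/(-12) - 71)) = 34217 + (-19/4 + (-1/12*(-2) - 71)) = 34217 + (-19/4 + (⅙ - 71)) = 34217 + (-19/4 - 425/6) = 34217 - 907/12 = 409697/12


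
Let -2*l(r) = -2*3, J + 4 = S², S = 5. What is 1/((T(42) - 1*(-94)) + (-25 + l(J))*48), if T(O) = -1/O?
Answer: -42/40405 ≈ -0.0010395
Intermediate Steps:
J = 21 (J = -4 + 5² = -4 + 25 = 21)
l(r) = 3 (l(r) = -(-1)*3 = -½*(-6) = 3)
1/((T(42) - 1*(-94)) + (-25 + l(J))*48) = 1/((-1/42 - 1*(-94)) + (-25 + 3)*48) = 1/((-1*1/42 + 94) - 22*48) = 1/((-1/42 + 94) - 1056) = 1/(3947/42 - 1056) = 1/(-40405/42) = -42/40405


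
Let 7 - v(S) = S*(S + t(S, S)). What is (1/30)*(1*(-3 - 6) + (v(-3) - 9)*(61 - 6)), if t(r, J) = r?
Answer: -1109/30 ≈ -36.967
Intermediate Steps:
v(S) = 7 - 2*S² (v(S) = 7 - S*(S + S) = 7 - S*2*S = 7 - 2*S²)
(1/30)*(1*(-3 - 6) + (v(-3) - 9)*(61 - 6)) = (1/30)*(1*(-3 - 6) + ((7 - 2*(-3)²) - 9)*(61 - 6)) = (1*(1/30))*(1*(-9) + ((7 - 2*9) - 9)*55) = (-9 + ((7 - 18) - 9)*55)/30 = (-9 + (-11 - 9)*55)/30 = (-9 - 20*55)/30 = (-9 - 1100)/30 = (1/30)*(-1109) = -1109/30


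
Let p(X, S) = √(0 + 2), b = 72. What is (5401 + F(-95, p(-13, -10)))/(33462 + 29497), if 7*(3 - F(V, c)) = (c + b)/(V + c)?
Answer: 341328886/3976553399 + √2/23811697 ≈ 0.085835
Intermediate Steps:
p(X, S) = √2
F(V, c) = 3 - (72 + c)/(7*(V + c)) (F(V, c) = 3 - (c + 72)/(7*(V + c)) = 3 - (72 + c)/(7*(V + c)))
(5401 + F(-95, p(-13, -10)))/(33462 + 29497) = (5401 + (-72 + 20*√2 + 21*(-95))/(7*(-95 + √2)))/(33462 + 29497) = (5401 + (-72 + 20*√2 - 1995)/(7*(-95 + √2)))/62959 = (5401 + (-2067 + 20*√2)/(7*(-95 + √2)))*(1/62959) = 5401/62959 + (-2067 + 20*√2)/(440713*(-95 + √2))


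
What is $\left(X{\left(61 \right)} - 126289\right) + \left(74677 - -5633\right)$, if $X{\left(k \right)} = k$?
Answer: $-45918$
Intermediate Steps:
$\left(X{\left(61 \right)} - 126289\right) + \left(74677 - -5633\right) = \left(61 - 126289\right) + \left(74677 - -5633\right) = -126228 + \left(74677 + 5633\right) = -126228 + 80310 = -45918$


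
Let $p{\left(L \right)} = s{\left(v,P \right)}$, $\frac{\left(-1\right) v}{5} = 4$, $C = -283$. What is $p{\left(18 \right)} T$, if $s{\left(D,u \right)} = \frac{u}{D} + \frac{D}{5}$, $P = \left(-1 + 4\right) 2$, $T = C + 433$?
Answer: $-645$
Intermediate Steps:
$T = 150$ ($T = -283 + 433 = 150$)
$v = -20$ ($v = \left(-5\right) 4 = -20$)
$P = 6$ ($P = 3 \cdot 2 = 6$)
$s{\left(D,u \right)} = \frac{D}{5} + \frac{u}{D}$ ($s{\left(D,u \right)} = \frac{u}{D} + D \frac{1}{5} = \frac{u}{D} + \frac{D}{5} = \frac{D}{5} + \frac{u}{D}$)
$p{\left(L \right)} = - \frac{43}{10}$ ($p{\left(L \right)} = \frac{1}{5} \left(-20\right) + \frac{6}{-20} = -4 + 6 \left(- \frac{1}{20}\right) = -4 - \frac{3}{10} = - \frac{43}{10}$)
$p{\left(18 \right)} T = \left(- \frac{43}{10}\right) 150 = -645$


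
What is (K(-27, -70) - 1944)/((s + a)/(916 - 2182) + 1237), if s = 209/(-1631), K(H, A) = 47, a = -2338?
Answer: -3917012862/2558027989 ≈ -1.5313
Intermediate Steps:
s = -209/1631 (s = 209*(-1/1631) = -209/1631 ≈ -0.12814)
(K(-27, -70) - 1944)/((s + a)/(916 - 2182) + 1237) = (47 - 1944)/((-209/1631 - 2338)/(916 - 2182) + 1237) = -1897/(-3813487/1631/(-1266) + 1237) = -1897/(-3813487/1631*(-1/1266) + 1237) = -1897/(3813487/2064846 + 1237) = -1897/2558027989/2064846 = -1897*2064846/2558027989 = -3917012862/2558027989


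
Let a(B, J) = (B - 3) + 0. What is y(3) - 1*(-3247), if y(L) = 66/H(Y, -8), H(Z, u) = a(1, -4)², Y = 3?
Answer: 6527/2 ≈ 3263.5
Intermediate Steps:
a(B, J) = -3 + B (a(B, J) = (-3 + B) + 0 = -3 + B)
H(Z, u) = 4 (H(Z, u) = (-3 + 1)² = (-2)² = 4)
y(L) = 33/2 (y(L) = 66/4 = 66*(¼) = 33/2)
y(3) - 1*(-3247) = 33/2 - 1*(-3247) = 33/2 + 3247 = 6527/2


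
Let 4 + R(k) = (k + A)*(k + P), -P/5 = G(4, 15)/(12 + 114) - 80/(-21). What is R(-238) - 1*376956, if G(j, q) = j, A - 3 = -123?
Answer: -17947448/63 ≈ -2.8488e+5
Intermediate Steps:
A = -120 (A = 3 - 123 = -120)
P = -1210/63 (P = -5*(4/(12 + 114) - 80/(-21)) = -5*(4/126 - 80*(-1/21)) = -5*(4*(1/126) + 80/21) = -5*(2/63 + 80/21) = -5*242/63 = -1210/63 ≈ -19.206)
R(k) = -4 + (-120 + k)*(-1210/63 + k) (R(k) = -4 + (k - 120)*(k - 1210/63) = -4 + (-120 + k)*(-1210/63 + k))
R(-238) - 1*376956 = (48316/21 + (-238)² - 8770/63*(-238)) - 1*376956 = (48316/21 + 56644 + 298180/9) - 376956 = 5800780/63 - 376956 = -17947448/63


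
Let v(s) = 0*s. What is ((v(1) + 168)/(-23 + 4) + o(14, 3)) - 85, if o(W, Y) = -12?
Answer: -2011/19 ≈ -105.84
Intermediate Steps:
v(s) = 0
((v(1) + 168)/(-23 + 4) + o(14, 3)) - 85 = ((0 + 168)/(-23 + 4) - 12) - 85 = (168/(-19) - 12) - 85 = (168*(-1/19) - 12) - 85 = (-168/19 - 12) - 85 = -396/19 - 85 = -2011/19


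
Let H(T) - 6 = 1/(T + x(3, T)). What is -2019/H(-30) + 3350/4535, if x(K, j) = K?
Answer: -49335421/146027 ≈ -337.85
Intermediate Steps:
H(T) = 6 + 1/(3 + T) (H(T) = 6 + 1/(T + 3) = 6 + 1/(3 + T))
-2019/H(-30) + 3350/4535 = -2019*(3 - 30)/(19 + 6*(-30)) + 3350/4535 = -2019*(-27/(19 - 180)) + 3350*(1/4535) = -2019/((-1/27*(-161))) + 670/907 = -2019/161/27 + 670/907 = -2019*27/161 + 670/907 = -54513/161 + 670/907 = -49335421/146027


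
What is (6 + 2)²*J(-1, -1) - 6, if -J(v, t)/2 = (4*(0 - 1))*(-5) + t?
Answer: -2438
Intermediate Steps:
J(v, t) = -40 - 2*t (J(v, t) = -2*((4*(0 - 1))*(-5) + t) = -2*((4*(-1))*(-5) + t) = -2*(-4*(-5) + t) = -2*(20 + t) = -40 - 2*t)
(6 + 2)²*J(-1, -1) - 6 = (6 + 2)²*(-40 - 2*(-1)) - 6 = 8²*(-40 + 2) - 6 = 64*(-38) - 6 = -2432 - 6 = -2438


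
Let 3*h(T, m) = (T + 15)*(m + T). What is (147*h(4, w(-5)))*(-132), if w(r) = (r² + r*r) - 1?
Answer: -6513276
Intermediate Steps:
w(r) = -1 + 2*r² (w(r) = (r² + r²) - 1 = 2*r² - 1 = -1 + 2*r²)
h(T, m) = (15 + T)*(T + m)/3 (h(T, m) = ((T + 15)*(m + T))/3 = ((15 + T)*(T + m))/3 = (15 + T)*(T + m)/3)
(147*h(4, w(-5)))*(-132) = (147*(5*4 + 5*(-1 + 2*(-5)²) + (⅓)*4² + (⅓)*4*(-1 + 2*(-5)²)))*(-132) = (147*(20 + 5*(-1 + 2*25) + (⅓)*16 + (⅓)*4*(-1 + 2*25)))*(-132) = (147*(20 + 5*(-1 + 50) + 16/3 + (⅓)*4*(-1 + 50)))*(-132) = (147*(20 + 5*49 + 16/3 + (⅓)*4*49))*(-132) = (147*(20 + 245 + 16/3 + 196/3))*(-132) = (147*(1007/3))*(-132) = 49343*(-132) = -6513276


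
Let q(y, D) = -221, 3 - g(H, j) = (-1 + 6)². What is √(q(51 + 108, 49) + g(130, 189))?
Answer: 9*I*√3 ≈ 15.588*I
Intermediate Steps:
g(H, j) = -22 (g(H, j) = 3 - (-1 + 6)² = 3 - 1*5² = 3 - 1*25 = 3 - 25 = -22)
√(q(51 + 108, 49) + g(130, 189)) = √(-221 - 22) = √(-243) = 9*I*√3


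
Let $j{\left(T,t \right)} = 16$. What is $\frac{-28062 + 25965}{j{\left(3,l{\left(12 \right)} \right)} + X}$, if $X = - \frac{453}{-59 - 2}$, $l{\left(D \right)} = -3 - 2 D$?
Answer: $- \frac{127917}{1429} \approx -89.515$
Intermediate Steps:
$X = \frac{453}{61}$ ($X = - \frac{453}{-61} = \left(-453\right) \left(- \frac{1}{61}\right) = \frac{453}{61} \approx 7.4262$)
$\frac{-28062 + 25965}{j{\left(3,l{\left(12 \right)} \right)} + X} = \frac{-28062 + 25965}{16 + \frac{453}{61}} = - \frac{2097}{\frac{1429}{61}} = \left(-2097\right) \frac{61}{1429} = - \frac{127917}{1429}$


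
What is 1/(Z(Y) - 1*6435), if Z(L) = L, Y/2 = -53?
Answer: -1/6541 ≈ -0.00015288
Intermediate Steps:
Y = -106 (Y = 2*(-53) = -106)
1/(Z(Y) - 1*6435) = 1/(-106 - 1*6435) = 1/(-106 - 6435) = 1/(-6541) = -1/6541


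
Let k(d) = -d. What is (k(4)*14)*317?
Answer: -17752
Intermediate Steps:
(k(4)*14)*317 = (-1*4*14)*317 = -4*14*317 = -56*317 = -17752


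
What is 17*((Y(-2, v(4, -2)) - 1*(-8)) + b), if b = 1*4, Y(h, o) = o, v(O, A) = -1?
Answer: 187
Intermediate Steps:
b = 4
17*((Y(-2, v(4, -2)) - 1*(-8)) + b) = 17*((-1 - 1*(-8)) + 4) = 17*((-1 + 8) + 4) = 17*(7 + 4) = 17*11 = 187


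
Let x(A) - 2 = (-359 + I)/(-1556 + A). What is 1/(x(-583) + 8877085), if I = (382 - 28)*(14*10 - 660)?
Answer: 2139/18988273532 ≈ 1.1265e-7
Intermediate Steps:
I = -184080 (I = 354*(140 - 660) = 354*(-520) = -184080)
x(A) = 2 - 184439/(-1556 + A) (x(A) = 2 + (-359 - 184080)/(-1556 + A) = 2 - 184439/(-1556 + A))
1/(x(-583) + 8877085) = 1/((-187551 + 2*(-583))/(-1556 - 583) + 8877085) = 1/((-187551 - 1166)/(-2139) + 8877085) = 1/(-1/2139*(-188717) + 8877085) = 1/(188717/2139 + 8877085) = 1/(18988273532/2139) = 2139/18988273532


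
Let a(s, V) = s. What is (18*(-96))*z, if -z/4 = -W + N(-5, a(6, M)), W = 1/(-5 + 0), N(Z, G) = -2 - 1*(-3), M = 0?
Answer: 41472/5 ≈ 8294.4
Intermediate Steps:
N(Z, G) = 1 (N(Z, G) = -2 + 3 = 1)
W = -1/5 (W = 1/(-5) = -1/5 ≈ -0.20000)
z = -24/5 (z = -4*(-1*(-1/5) + 1) = -4*(1/5 + 1) = -4*6/5 = -24/5 ≈ -4.8000)
(18*(-96))*z = (18*(-96))*(-24/5) = -1728*(-24/5) = 41472/5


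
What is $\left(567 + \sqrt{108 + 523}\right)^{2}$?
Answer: $\left(567 + \sqrt{631}\right)^{2} \approx 3.5061 \cdot 10^{5}$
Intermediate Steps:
$\left(567 + \sqrt{108 + 523}\right)^{2} = \left(567 + \sqrt{631}\right)^{2}$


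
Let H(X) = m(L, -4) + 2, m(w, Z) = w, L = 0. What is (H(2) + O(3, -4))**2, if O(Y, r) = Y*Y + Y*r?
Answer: 1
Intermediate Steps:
H(X) = 2 (H(X) = 0 + 2 = 2)
O(Y, r) = Y**2 + Y*r
(H(2) + O(3, -4))**2 = (2 + 3*(3 - 4))**2 = (2 + 3*(-1))**2 = (2 - 3)**2 = (-1)**2 = 1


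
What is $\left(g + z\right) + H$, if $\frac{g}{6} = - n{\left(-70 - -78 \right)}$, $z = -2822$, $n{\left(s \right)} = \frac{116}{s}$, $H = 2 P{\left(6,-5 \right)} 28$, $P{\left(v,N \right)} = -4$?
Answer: $-3133$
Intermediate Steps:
$H = -224$ ($H = 2 \left(-4\right) 28 = \left(-8\right) 28 = -224$)
$g = -87$ ($g = 6 \left(- \frac{116}{-70 - -78}\right) = 6 \left(- \frac{116}{-70 + 78}\right) = 6 \left(- \frac{116}{8}\right) = 6 \left(\left(-1\right) \frac{29}{2}\right) = 6 \left(- \frac{29}{2}\right) = -87$)
$\left(g + z\right) + H = \left(-87 - 2822\right) - 224 = -2909 - 224 = -3133$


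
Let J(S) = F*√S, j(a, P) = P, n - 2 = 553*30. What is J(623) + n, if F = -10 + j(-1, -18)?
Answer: 16592 - 28*√623 ≈ 15893.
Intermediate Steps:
n = 16592 (n = 2 + 553*30 = 2 + 16590 = 16592)
F = -28 (F = -10 - 18 = -28)
J(S) = -28*√S
J(623) + n = -28*√623 + 16592 = 16592 - 28*√623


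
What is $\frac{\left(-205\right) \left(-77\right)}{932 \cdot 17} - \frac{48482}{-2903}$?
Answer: $\frac{813972663}{45995132} \approx 17.697$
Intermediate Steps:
$\frac{\left(-205\right) \left(-77\right)}{932 \cdot 17} - \frac{48482}{-2903} = \frac{15785}{15844} - - \frac{48482}{2903} = 15785 \cdot \frac{1}{15844} + \frac{48482}{2903} = \frac{15785}{15844} + \frac{48482}{2903} = \frac{813972663}{45995132}$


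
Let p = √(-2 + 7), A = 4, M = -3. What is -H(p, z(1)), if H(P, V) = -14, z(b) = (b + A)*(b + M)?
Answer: 14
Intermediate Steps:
z(b) = (-3 + b)*(4 + b) (z(b) = (b + 4)*(b - 3) = (4 + b)*(-3 + b) = (-3 + b)*(4 + b))
p = √5 ≈ 2.2361
-H(p, z(1)) = -1*(-14) = 14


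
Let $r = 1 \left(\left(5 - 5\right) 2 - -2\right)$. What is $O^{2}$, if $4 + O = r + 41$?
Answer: $1521$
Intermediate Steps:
$r = 2$ ($r = 1 \left(0 \cdot 2 + \left(-1 + 3\right)\right) = 1 \left(0 + 2\right) = 1 \cdot 2 = 2$)
$O = 39$ ($O = -4 + \left(2 + 41\right) = -4 + 43 = 39$)
$O^{2} = 39^{2} = 1521$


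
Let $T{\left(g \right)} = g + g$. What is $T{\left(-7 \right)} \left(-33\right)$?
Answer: $462$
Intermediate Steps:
$T{\left(g \right)} = 2 g$
$T{\left(-7 \right)} \left(-33\right) = 2 \left(-7\right) \left(-33\right) = \left(-14\right) \left(-33\right) = 462$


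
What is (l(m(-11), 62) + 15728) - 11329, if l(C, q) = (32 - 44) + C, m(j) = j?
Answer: 4376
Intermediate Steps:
l(C, q) = -12 + C
(l(m(-11), 62) + 15728) - 11329 = ((-12 - 11) + 15728) - 11329 = (-23 + 15728) - 11329 = 15705 - 11329 = 4376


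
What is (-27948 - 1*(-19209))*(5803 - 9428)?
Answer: 31678875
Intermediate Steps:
(-27948 - 1*(-19209))*(5803 - 9428) = (-27948 + 19209)*(-3625) = -8739*(-3625) = 31678875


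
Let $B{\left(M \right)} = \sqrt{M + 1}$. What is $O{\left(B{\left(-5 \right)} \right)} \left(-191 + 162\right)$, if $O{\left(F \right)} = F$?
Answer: $- 58 i \approx - 58.0 i$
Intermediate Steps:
$B{\left(M \right)} = \sqrt{1 + M}$
$O{\left(B{\left(-5 \right)} \right)} \left(-191 + 162\right) = \sqrt{1 - 5} \left(-191 + 162\right) = \sqrt{-4} \left(-29\right) = 2 i \left(-29\right) = - 58 i$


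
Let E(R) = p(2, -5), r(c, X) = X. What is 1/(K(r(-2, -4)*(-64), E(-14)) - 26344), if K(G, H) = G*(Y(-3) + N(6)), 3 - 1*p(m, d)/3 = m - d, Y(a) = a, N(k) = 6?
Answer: -1/25576 ≈ -3.9099e-5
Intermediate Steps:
p(m, d) = 9 - 3*m + 3*d (p(m, d) = 9 - 3*(m - d) = 9 + (-3*m + 3*d) = 9 - 3*m + 3*d)
E(R) = -12 (E(R) = 9 - 3*2 + 3*(-5) = 9 - 6 - 15 = -12)
K(G, H) = 3*G (K(G, H) = G*(-3 + 6) = G*3 = 3*G)
1/(K(r(-2, -4)*(-64), E(-14)) - 26344) = 1/(3*(-4*(-64)) - 26344) = 1/(3*256 - 26344) = 1/(768 - 26344) = 1/(-25576) = -1/25576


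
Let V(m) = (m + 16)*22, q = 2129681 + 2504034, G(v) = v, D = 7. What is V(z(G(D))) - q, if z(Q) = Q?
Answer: -4633209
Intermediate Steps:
q = 4633715
V(m) = 352 + 22*m (V(m) = (16 + m)*22 = 352 + 22*m)
V(z(G(D))) - q = (352 + 22*7) - 1*4633715 = (352 + 154) - 4633715 = 506 - 4633715 = -4633209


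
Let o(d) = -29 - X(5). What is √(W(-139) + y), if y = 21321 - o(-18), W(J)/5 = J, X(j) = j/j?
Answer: 4*√1291 ≈ 143.72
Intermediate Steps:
X(j) = 1
W(J) = 5*J
o(d) = -30 (o(d) = -29 - 1*1 = -29 - 1 = -30)
y = 21351 (y = 21321 - 1*(-30) = 21321 + 30 = 21351)
√(W(-139) + y) = √(5*(-139) + 21351) = √(-695 + 21351) = √20656 = 4*√1291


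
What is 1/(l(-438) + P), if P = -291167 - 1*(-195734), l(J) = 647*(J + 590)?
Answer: 1/2911 ≈ 0.00034352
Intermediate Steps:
l(J) = 381730 + 647*J (l(J) = 647*(590 + J) = 381730 + 647*J)
P = -95433 (P = -291167 + 195734 = -95433)
1/(l(-438) + P) = 1/((381730 + 647*(-438)) - 95433) = 1/((381730 - 283386) - 95433) = 1/(98344 - 95433) = 1/2911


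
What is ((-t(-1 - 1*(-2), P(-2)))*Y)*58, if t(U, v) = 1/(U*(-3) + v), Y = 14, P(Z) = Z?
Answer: 812/5 ≈ 162.40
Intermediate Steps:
t(U, v) = 1/(v - 3*U) (t(U, v) = 1/(-3*U + v) = 1/(v - 3*U))
((-t(-1 - 1*(-2), P(-2)))*Y)*58 = (-1/(-2 - 3*(-1 - 1*(-2)))*14)*58 = (-1/(-2 - 3*(-1 + 2))*14)*58 = (-1/(-2 - 3*1)*14)*58 = (-1/(-2 - 3)*14)*58 = (-1/(-5)*14)*58 = (-1*(-⅕)*14)*58 = ((⅕)*14)*58 = (14/5)*58 = 812/5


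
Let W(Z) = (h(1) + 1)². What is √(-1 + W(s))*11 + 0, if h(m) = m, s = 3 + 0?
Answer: 11*√3 ≈ 19.053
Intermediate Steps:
s = 3
W(Z) = 4 (W(Z) = (1 + 1)² = 2² = 4)
√(-1 + W(s))*11 + 0 = √(-1 + 4)*11 + 0 = √3*11 + 0 = 11*√3 + 0 = 11*√3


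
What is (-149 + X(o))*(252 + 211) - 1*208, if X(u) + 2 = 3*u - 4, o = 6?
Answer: -63639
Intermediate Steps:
X(u) = -6 + 3*u (X(u) = -2 + (3*u - 4) = -2 + (-4 + 3*u) = -6 + 3*u)
(-149 + X(o))*(252 + 211) - 1*208 = (-149 + (-6 + 3*6))*(252 + 211) - 1*208 = (-149 + (-6 + 18))*463 - 208 = (-149 + 12)*463 - 208 = -137*463 - 208 = -63431 - 208 = -63639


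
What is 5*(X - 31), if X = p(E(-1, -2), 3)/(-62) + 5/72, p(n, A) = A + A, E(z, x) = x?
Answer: -346265/2232 ≈ -155.14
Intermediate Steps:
p(n, A) = 2*A
X = -61/2232 (X = (2*3)/(-62) + 5/72 = 6*(-1/62) + 5*(1/72) = -3/31 + 5/72 = -61/2232 ≈ -0.027330)
5*(X - 31) = 5*(-61/2232 - 31) = 5*(-69253/2232) = -346265/2232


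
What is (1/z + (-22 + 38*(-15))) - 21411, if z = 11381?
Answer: -250416142/11381 ≈ -22003.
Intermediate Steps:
(1/z + (-22 + 38*(-15))) - 21411 = (1/11381 + (-22 + 38*(-15))) - 21411 = (1/11381 + (-22 - 570)) - 21411 = (1/11381 - 592) - 21411 = -6737551/11381 - 21411 = -250416142/11381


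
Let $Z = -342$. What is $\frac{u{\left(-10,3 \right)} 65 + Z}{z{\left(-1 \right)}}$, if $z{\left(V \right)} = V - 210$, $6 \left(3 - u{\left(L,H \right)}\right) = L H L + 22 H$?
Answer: $\frac{4112}{211} \approx 19.488$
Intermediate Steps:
$u{\left(L,H \right)} = 3 - \frac{11 H}{3} - \frac{H L^{2}}{6}$ ($u{\left(L,H \right)} = 3 - \frac{L H L + 22 H}{6} = 3 - \frac{H L L + 22 H}{6} = 3 - \frac{H L^{2} + 22 H}{6} = 3 - \frac{22 H + H L^{2}}{6} = 3 - \left(\frac{11 H}{3} + \frac{H L^{2}}{6}\right) = 3 - \frac{11 H}{3} - \frac{H L^{2}}{6}$)
$z{\left(V \right)} = -210 + V$
$\frac{u{\left(-10,3 \right)} 65 + Z}{z{\left(-1 \right)}} = \frac{\left(3 - 11 - \frac{\left(-10\right)^{2}}{2}\right) 65 - 342}{-210 - 1} = \frac{\left(3 - 11 - \frac{1}{2} \cdot 100\right) 65 - 342}{-211} = \left(\left(3 - 11 - 50\right) 65 - 342\right) \left(- \frac{1}{211}\right) = \left(\left(-58\right) 65 - 342\right) \left(- \frac{1}{211}\right) = \left(-3770 - 342\right) \left(- \frac{1}{211}\right) = \left(-4112\right) \left(- \frac{1}{211}\right) = \frac{4112}{211}$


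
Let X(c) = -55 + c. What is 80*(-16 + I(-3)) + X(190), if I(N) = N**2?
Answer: -425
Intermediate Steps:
80*(-16 + I(-3)) + X(190) = 80*(-16 + (-3)**2) + (-55 + 190) = 80*(-16 + 9) + 135 = 80*(-7) + 135 = -560 + 135 = -425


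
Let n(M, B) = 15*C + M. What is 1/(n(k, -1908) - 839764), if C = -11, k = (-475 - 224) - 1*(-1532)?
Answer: -1/839096 ≈ -1.1918e-6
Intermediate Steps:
k = 833 (k = -699 + 1532 = 833)
n(M, B) = -165 + M (n(M, B) = 15*(-11) + M = -165 + M)
1/(n(k, -1908) - 839764) = 1/((-165 + 833) - 839764) = 1/(668 - 839764) = 1/(-839096) = -1/839096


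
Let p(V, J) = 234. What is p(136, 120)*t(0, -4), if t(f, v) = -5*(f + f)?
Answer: 0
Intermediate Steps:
t(f, v) = -10*f
p(136, 120)*t(0, -4) = 234*(-10*0) = 234*0 = 0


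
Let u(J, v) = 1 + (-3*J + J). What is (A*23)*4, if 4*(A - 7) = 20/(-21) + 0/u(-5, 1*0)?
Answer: 13064/21 ≈ 622.10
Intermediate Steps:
u(J, v) = 1 - 2*J
A = 142/21 (A = 7 + (20/(-21) + 0/(1 - 2*(-5)))/4 = 7 + (20*(-1/21) + 0/(1 + 10))/4 = 7 + (-20/21 + 0/11)/4 = 7 + (-20/21 + 0*(1/11))/4 = 7 + (-20/21 + 0)/4 = 7 + (¼)*(-20/21) = 7 - 5/21 = 142/21 ≈ 6.7619)
(A*23)*4 = ((142/21)*23)*4 = (3266/21)*4 = 13064/21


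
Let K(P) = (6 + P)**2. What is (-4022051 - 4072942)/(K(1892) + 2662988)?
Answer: -2698331/2088464 ≈ -1.2920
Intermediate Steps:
(-4022051 - 4072942)/(K(1892) + 2662988) = (-4022051 - 4072942)/((6 + 1892)**2 + 2662988) = -8094993/(1898**2 + 2662988) = -8094993/(3602404 + 2662988) = -8094993/6265392 = -8094993*1/6265392 = -2698331/2088464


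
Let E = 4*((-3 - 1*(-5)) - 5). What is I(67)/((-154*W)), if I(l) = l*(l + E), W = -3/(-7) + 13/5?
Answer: -1675/212 ≈ -7.9009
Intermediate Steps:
W = 106/35 (W = -3*(-1/7) + 13*(1/5) = 3/7 + 13/5 = 106/35 ≈ 3.0286)
E = -12 (E = 4*((-3 + 5) - 5) = 4*(2 - 5) = 4*(-3) = -12)
I(l) = l*(-12 + l) (I(l) = l*(l - 12) = l*(-12 + l))
I(67)/((-154*W)) = (67*(-12 + 67))/((-154*106/35)) = (67*55)/(-2332/5) = 3685*(-5/2332) = -1675/212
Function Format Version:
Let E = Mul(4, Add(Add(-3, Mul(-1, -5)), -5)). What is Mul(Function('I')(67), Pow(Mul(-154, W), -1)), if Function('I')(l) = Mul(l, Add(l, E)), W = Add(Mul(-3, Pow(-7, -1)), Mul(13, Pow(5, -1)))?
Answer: Rational(-1675, 212) ≈ -7.9009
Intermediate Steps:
W = Rational(106, 35) (W = Add(Mul(-3, Rational(-1, 7)), Mul(13, Rational(1, 5))) = Add(Rational(3, 7), Rational(13, 5)) = Rational(106, 35) ≈ 3.0286)
E = -12 (E = Mul(4, Add(Add(-3, 5), -5)) = Mul(4, Add(2, -5)) = Mul(4, -3) = -12)
Function('I')(l) = Mul(l, Add(-12, l)) (Function('I')(l) = Mul(l, Add(l, -12)) = Mul(l, Add(-12, l)))
Mul(Function('I')(67), Pow(Mul(-154, W), -1)) = Mul(Mul(67, Add(-12, 67)), Pow(Mul(-154, Rational(106, 35)), -1)) = Mul(Mul(67, 55), Pow(Rational(-2332, 5), -1)) = Mul(3685, Rational(-5, 2332)) = Rational(-1675, 212)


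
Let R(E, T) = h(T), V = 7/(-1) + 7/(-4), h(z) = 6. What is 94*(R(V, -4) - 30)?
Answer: -2256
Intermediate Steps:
V = -35/4 (V = 7*(-1) + 7*(-¼) = -7 - 7/4 = -35/4 ≈ -8.7500)
R(E, T) = 6
94*(R(V, -4) - 30) = 94*(6 - 30) = 94*(-24) = -2256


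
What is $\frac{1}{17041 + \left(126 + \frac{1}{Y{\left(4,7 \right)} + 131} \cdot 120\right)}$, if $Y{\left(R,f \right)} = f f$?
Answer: $\frac{3}{51503} \approx 5.8249 \cdot 10^{-5}$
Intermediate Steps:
$Y{\left(R,f \right)} = f^{2}$
$\frac{1}{17041 + \left(126 + \frac{1}{Y{\left(4,7 \right)} + 131} \cdot 120\right)} = \frac{1}{17041 + \left(126 + \frac{1}{7^{2} + 131} \cdot 120\right)} = \frac{1}{17041 + \left(126 + \frac{1}{49 + 131} \cdot 120\right)} = \frac{1}{17041 + \left(126 + \frac{1}{180} \cdot 120\right)} = \frac{1}{17041 + \left(126 + \frac{2}{3}\right)} = \frac{1}{17041 + \frac{380}{3}} = \frac{1}{\frac{51503}{3}} = \frac{3}{51503}$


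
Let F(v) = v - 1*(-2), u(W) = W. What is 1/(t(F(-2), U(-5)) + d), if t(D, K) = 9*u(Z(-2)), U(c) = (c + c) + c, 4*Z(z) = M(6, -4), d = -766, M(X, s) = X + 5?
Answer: -4/2965 ≈ -0.0013491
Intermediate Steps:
M(X, s) = 5 + X
Z(z) = 11/4 (Z(z) = (5 + 6)/4 = (1/4)*11 = 11/4)
U(c) = 3*c (U(c) = 2*c + c = 3*c)
F(v) = 2 + v (F(v) = v + 2 = 2 + v)
t(D, K) = 99/4 (t(D, K) = 9*(11/4) = 99/4)
1/(t(F(-2), U(-5)) + d) = 1/(99/4 - 766) = 1/(-2965/4) = -4/2965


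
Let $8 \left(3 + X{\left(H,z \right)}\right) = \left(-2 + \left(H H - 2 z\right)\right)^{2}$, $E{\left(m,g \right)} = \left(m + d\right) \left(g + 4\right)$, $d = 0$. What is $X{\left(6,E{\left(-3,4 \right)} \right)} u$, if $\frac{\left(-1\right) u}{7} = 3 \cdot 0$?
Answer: $0$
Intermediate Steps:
$E{\left(m,g \right)} = m \left(4 + g\right)$ ($E{\left(m,g \right)} = \left(m + 0\right) \left(g + 4\right) = m \left(4 + g\right)$)
$X{\left(H,z \right)} = -3 + \frac{\left(-2 + H^{2} - 2 z\right)^{2}}{8}$ ($X{\left(H,z \right)} = -3 + \frac{\left(-2 + \left(H H - 2 z\right)\right)^{2}}{8} = -3 + \frac{\left(-2 + \left(H^{2} - 2 z\right)\right)^{2}}{8} = -3 + \frac{\left(-2 + H^{2} - 2 z\right)^{2}}{8}$)
$u = 0$ ($u = - 7 \cdot 3 \cdot 0 = \left(-7\right) 0 = 0$)
$X{\left(6,E{\left(-3,4 \right)} \right)} u = \left(-3 + \frac{\left(2 - 6^{2} + 2 \left(- 3 \left(4 + 4\right)\right)\right)^{2}}{8}\right) 0 = \left(-3 + \frac{\left(2 - 36 + 2 \left(\left(-3\right) 8\right)\right)^{2}}{8}\right) 0 = \left(-3 + \frac{\left(2 - 36 + 2 \left(-24\right)\right)^{2}}{8}\right) 0 = \left(-3 + \frac{\left(2 - 36 - 48\right)^{2}}{8}\right) 0 = \left(-3 + \frac{\left(-82\right)^{2}}{8}\right) 0 = \left(-3 + \frac{1}{8} \cdot 6724\right) 0 = \left(-3 + \frac{1681}{2}\right) 0 = \frac{1675}{2} \cdot 0 = 0$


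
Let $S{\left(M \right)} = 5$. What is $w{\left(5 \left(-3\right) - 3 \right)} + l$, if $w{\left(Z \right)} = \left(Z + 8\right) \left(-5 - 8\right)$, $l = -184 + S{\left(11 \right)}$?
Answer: $-49$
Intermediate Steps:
$l = -179$ ($l = -184 + 5 = -179$)
$w{\left(Z \right)} = -104 - 13 Z$ ($w{\left(Z \right)} = \left(8 + Z\right) \left(-13\right) = -104 - 13 Z$)
$w{\left(5 \left(-3\right) - 3 \right)} + l = \left(-104 - 13 \left(5 \left(-3\right) - 3\right)\right) - 179 = \left(-104 - 13 \left(-15 - 3\right)\right) - 179 = \left(-104 - -234\right) - 179 = \left(-104 + 234\right) - 179 = 130 - 179 = -49$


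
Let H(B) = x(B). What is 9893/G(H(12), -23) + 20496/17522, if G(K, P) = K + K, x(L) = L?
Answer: 86918525/210264 ≈ 413.38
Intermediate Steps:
H(B) = B
G(K, P) = 2*K
9893/G(H(12), -23) + 20496/17522 = 9893/((2*12)) + 20496/17522 = 9893/24 + 20496*(1/17522) = 9893*(1/24) + 10248/8761 = 9893/24 + 10248/8761 = 86918525/210264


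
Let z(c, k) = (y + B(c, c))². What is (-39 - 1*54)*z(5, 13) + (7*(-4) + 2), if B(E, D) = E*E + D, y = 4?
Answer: -107534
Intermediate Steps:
B(E, D) = D + E² (B(E, D) = E² + D = D + E²)
z(c, k) = (4 + c + c²)² (z(c, k) = (4 + (c + c²))² = (4 + c + c²)²)
(-39 - 1*54)*z(5, 13) + (7*(-4) + 2) = (-39 - 1*54)*(4 + 5 + 5²)² + (7*(-4) + 2) = (-39 - 54)*(4 + 5 + 25)² + (-28 + 2) = -93*34² - 26 = -93*1156 - 26 = -107508 - 26 = -107534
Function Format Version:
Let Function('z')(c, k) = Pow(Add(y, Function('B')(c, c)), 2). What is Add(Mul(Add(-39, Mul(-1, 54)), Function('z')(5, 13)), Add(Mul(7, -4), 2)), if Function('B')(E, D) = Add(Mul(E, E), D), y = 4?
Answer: -107534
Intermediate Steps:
Function('B')(E, D) = Add(D, Pow(E, 2)) (Function('B')(E, D) = Add(Pow(E, 2), D) = Add(D, Pow(E, 2)))
Function('z')(c, k) = Pow(Add(4, c, Pow(c, 2)), 2) (Function('z')(c, k) = Pow(Add(4, Add(c, Pow(c, 2))), 2) = Pow(Add(4, c, Pow(c, 2)), 2))
Add(Mul(Add(-39, Mul(-1, 54)), Function('z')(5, 13)), Add(Mul(7, -4), 2)) = Add(Mul(Add(-39, Mul(-1, 54)), Pow(Add(4, 5, Pow(5, 2)), 2)), Add(Mul(7, -4), 2)) = Add(Mul(Add(-39, -54), Pow(Add(4, 5, 25), 2)), Add(-28, 2)) = Add(Mul(-93, Pow(34, 2)), -26) = Add(Mul(-93, 1156), -26) = Add(-107508, -26) = -107534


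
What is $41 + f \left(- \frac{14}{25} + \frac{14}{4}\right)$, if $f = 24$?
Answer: $\frac{2789}{25} \approx 111.56$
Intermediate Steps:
$41 + f \left(- \frac{14}{25} + \frac{14}{4}\right) = 41 + 24 \left(- \frac{14}{25} + \frac{14}{4}\right) = 41 + 24 \left(\left(-14\right) \frac{1}{25} + 14 \cdot \frac{1}{4}\right) = 41 + 24 \left(- \frac{14}{25} + \frac{7}{2}\right) = 41 + 24 \cdot \frac{147}{50} = 41 + \frac{1764}{25} = \frac{2789}{25}$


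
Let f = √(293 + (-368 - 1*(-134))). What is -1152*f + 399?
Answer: 399 - 1152*√59 ≈ -8449.7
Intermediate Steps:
f = √59 (f = √(293 + (-368 + 134)) = √(293 - 234) = √59 ≈ 7.6811)
-1152*f + 399 = -1152*√59 + 399 = 399 - 1152*√59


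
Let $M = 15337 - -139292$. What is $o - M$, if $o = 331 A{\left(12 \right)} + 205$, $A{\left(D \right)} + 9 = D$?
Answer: $-153431$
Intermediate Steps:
$M = 154629$ ($M = 15337 + 139292 = 154629$)
$A{\left(D \right)} = -9 + D$
$o = 1198$ ($o = 331 \left(-9 + 12\right) + 205 = 331 \cdot 3 + 205 = 993 + 205 = 1198$)
$o - M = 1198 - 154629 = -153431$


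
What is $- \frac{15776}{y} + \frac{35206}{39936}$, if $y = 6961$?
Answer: $- \frac{192480685}{138997248} \approx -1.3848$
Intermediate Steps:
$- \frac{15776}{y} + \frac{35206}{39936} = - \frac{15776}{6961} + \frac{35206}{39936} = \left(-15776\right) \frac{1}{6961} + 35206 \cdot \frac{1}{39936} = - \frac{15776}{6961} + \frac{17603}{19968} = - \frac{192480685}{138997248}$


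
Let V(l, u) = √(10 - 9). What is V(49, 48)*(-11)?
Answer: -11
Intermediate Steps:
V(l, u) = 1 (V(l, u) = √1 = 1)
V(49, 48)*(-11) = 1*(-11) = -11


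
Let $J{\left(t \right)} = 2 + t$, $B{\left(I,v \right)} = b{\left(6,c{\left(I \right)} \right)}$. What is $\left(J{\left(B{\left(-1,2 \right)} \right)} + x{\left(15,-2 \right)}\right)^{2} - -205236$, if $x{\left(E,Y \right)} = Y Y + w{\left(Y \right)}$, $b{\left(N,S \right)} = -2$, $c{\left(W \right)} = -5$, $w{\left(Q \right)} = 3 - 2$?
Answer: $205261$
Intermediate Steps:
$w{\left(Q \right)} = 1$
$B{\left(I,v \right)} = -2$
$x{\left(E,Y \right)} = 1 + Y^{2}$ ($x{\left(E,Y \right)} = Y Y + 1 = Y^{2} + 1 = 1 + Y^{2}$)
$\left(J{\left(B{\left(-1,2 \right)} \right)} + x{\left(15,-2 \right)}\right)^{2} - -205236 = \left(\left(2 - 2\right) + \left(1 + \left(-2\right)^{2}\right)\right)^{2} - -205236 = \left(0 + \left(1 + 4\right)\right)^{2} + 205236 = \left(0 + 5\right)^{2} + 205236 = 5^{2} + 205236 = 25 + 205236 = 205261$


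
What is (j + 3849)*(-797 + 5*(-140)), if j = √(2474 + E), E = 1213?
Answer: -5761953 - 1497*√3687 ≈ -5.8528e+6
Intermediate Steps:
j = √3687 (j = √(2474 + 1213) = √3687 ≈ 60.721)
(j + 3849)*(-797 + 5*(-140)) = (√3687 + 3849)*(-797 + 5*(-140)) = (3849 + √3687)*(-797 - 700) = (3849 + √3687)*(-1497) = -5761953 - 1497*√3687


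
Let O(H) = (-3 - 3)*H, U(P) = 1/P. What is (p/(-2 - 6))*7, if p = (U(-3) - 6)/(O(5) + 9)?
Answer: -19/72 ≈ -0.26389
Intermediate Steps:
O(H) = -6*H
p = 19/63 (p = (1/(-3) - 6)/(-6*5 + 9) = (-⅓ - 6)/(-30 + 9) = -19/3/(-21) = -19/3*(-1/21) = 19/63 ≈ 0.30159)
(p/(-2 - 6))*7 = (19/(63*(-2 - 6)))*7 = ((19/63)/(-8))*7 = ((19/63)*(-⅛))*7 = -19/504*7 = -19/72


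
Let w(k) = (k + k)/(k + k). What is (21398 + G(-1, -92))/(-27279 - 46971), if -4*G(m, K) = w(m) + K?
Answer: -28561/99000 ≈ -0.28850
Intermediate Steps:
w(k) = 1 (w(k) = (2*k)/((2*k)) = (2*k)*(1/(2*k)) = 1)
G(m, K) = -¼ - K/4 (G(m, K) = -(1 + K)/4 = -¼ - K/4)
(21398 + G(-1, -92))/(-27279 - 46971) = (21398 + (-¼ - ¼*(-92)))/(-27279 - 46971) = (21398 + (-¼ + 23))/(-74250) = (21398 + 91/4)*(-1/74250) = (85683/4)*(-1/74250) = -28561/99000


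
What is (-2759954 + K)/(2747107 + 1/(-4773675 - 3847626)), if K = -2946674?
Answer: -24599278841514/11841818163103 ≈ -2.0773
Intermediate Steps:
(-2759954 + K)/(2747107 + 1/(-4773675 - 3847626)) = (-2759954 - 2946674)/(2747107 + 1/(-4773675 - 3847626)) = -5706628/(2747107 + 1/(-8621301)) = -5706628/(2747107 - 1/8621301) = -5706628/23683636326206/8621301 = -5706628*8621301/23683636326206 = -24599278841514/11841818163103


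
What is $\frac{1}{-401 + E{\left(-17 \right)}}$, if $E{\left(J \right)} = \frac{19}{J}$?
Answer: $- \frac{17}{6836} \approx -0.0024868$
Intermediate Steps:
$\frac{1}{-401 + E{\left(-17 \right)}} = \frac{1}{-401 + \frac{19}{-17}} = \frac{1}{-401 + 19 \left(- \frac{1}{17}\right)} = \frac{1}{-401 - \frac{19}{17}} = \frac{1}{- \frac{6836}{17}} = - \frac{17}{6836}$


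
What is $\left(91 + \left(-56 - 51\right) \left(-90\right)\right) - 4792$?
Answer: $4929$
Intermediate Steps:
$\left(91 + \left(-56 - 51\right) \left(-90\right)\right) - 4792 = \left(91 - -9630\right) - 4792 = \left(91 + 9630\right) - 4792 = 9721 - 4792 = 4929$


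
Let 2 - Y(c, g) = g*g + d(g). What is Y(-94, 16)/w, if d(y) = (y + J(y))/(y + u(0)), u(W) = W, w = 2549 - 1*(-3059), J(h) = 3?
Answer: -4083/89728 ≈ -0.045504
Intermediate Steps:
w = 5608 (w = 2549 + 3059 = 5608)
d(y) = (3 + y)/y (d(y) = (y + 3)/(y + 0) = (3 + y)/y)
Y(c, g) = 2 - g² - (3 + g)/g (Y(c, g) = 2 - (g*g + (3 + g)/g) = 2 - (g² + (3 + g)/g) = 2 + (-g² - (3 + g)/g) = 2 - g² - (3 + g)/g)
Y(-94, 16)/w = ((-3 + 16 - 1*16³)/16)/5608 = ((-3 + 16 - 1*4096)/16)*(1/5608) = ((-3 + 16 - 4096)/16)*(1/5608) = ((1/16)*(-4083))*(1/5608) = -4083/16*1/5608 = -4083/89728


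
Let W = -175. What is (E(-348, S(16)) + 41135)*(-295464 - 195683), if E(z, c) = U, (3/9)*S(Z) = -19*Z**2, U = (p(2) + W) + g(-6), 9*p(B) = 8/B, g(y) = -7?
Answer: -181027452407/9 ≈ -2.0114e+10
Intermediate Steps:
p(B) = 8/(9*B) (p(B) = (8/B)/9 = 8/(9*B))
U = -1634/9 (U = ((8/9)/2 - 175) - 7 = ((8/9)*(1/2) - 175) - 7 = (4/9 - 175) - 7 = -1571/9 - 7 = -1634/9 ≈ -181.56)
S(Z) = -57*Z**2 (S(Z) = 3*(-19*Z**2) = -57*Z**2)
E(z, c) = -1634/9
(E(-348, S(16)) + 41135)*(-295464 - 195683) = (-1634/9 + 41135)*(-295464 - 195683) = (368581/9)*(-491147) = -181027452407/9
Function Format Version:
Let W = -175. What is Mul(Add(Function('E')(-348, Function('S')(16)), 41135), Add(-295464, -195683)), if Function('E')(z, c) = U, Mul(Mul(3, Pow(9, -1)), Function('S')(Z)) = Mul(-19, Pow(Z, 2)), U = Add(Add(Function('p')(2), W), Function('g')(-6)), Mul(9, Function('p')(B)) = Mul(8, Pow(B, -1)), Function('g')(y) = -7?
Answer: Rational(-181027452407, 9) ≈ -2.0114e+10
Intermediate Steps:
Function('p')(B) = Mul(Rational(8, 9), Pow(B, -1)) (Function('p')(B) = Mul(Rational(1, 9), Mul(8, Pow(B, -1))) = Mul(Rational(8, 9), Pow(B, -1)))
U = Rational(-1634, 9) (U = Add(Add(Mul(Rational(8, 9), Pow(2, -1)), -175), -7) = Add(Add(Mul(Rational(8, 9), Rational(1, 2)), -175), -7) = Add(Add(Rational(4, 9), -175), -7) = Add(Rational(-1571, 9), -7) = Rational(-1634, 9) ≈ -181.56)
Function('S')(Z) = Mul(-57, Pow(Z, 2)) (Function('S')(Z) = Mul(3, Mul(-19, Pow(Z, 2))) = Mul(-57, Pow(Z, 2)))
Function('E')(z, c) = Rational(-1634, 9)
Mul(Add(Function('E')(-348, Function('S')(16)), 41135), Add(-295464, -195683)) = Mul(Add(Rational(-1634, 9), 41135), Add(-295464, -195683)) = Mul(Rational(368581, 9), -491147) = Rational(-181027452407, 9)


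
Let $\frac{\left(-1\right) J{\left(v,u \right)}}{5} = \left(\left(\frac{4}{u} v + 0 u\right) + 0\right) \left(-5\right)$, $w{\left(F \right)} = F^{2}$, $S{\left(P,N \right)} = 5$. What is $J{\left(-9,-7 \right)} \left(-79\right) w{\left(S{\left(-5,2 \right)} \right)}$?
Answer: $- \frac{1777500}{7} \approx -2.5393 \cdot 10^{5}$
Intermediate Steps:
$J{\left(v,u \right)} = \frac{100 v}{u}$ ($J{\left(v,u \right)} = - 5 \left(\left(\frac{4}{u} v + 0 u\right) + 0\right) \left(-5\right) = - 5 \left(\left(\frac{4 v}{u} + 0\right) + 0\right) \left(-5\right) = - 5 \left(\frac{4 v}{u} + 0\right) \left(-5\right) = - 5 \frac{4 v}{u} \left(-5\right) = - 5 \left(- \frac{20 v}{u}\right) = \frac{100 v}{u}$)
$J{\left(-9,-7 \right)} \left(-79\right) w{\left(S{\left(-5,2 \right)} \right)} = 100 \left(-9\right) \frac{1}{-7} \left(-79\right) 5^{2} = 100 \left(-9\right) \left(- \frac{1}{7}\right) \left(-79\right) 25 = \frac{900}{7} \left(-79\right) 25 = \left(- \frac{71100}{7}\right) 25 = - \frac{1777500}{7}$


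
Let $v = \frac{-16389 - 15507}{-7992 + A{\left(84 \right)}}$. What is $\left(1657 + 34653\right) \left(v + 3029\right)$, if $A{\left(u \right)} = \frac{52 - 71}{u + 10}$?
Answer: $\frac{82735456461770}{751267} \approx 1.1013 \cdot 10^{8}$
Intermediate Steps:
$A{\left(u \right)} = - \frac{19}{10 + u}$
$v = \frac{2998224}{751267}$ ($v = \frac{-16389 - 15507}{-7992 - \frac{19}{10 + 84}} = - \frac{31896}{-7992 - \frac{19}{94}} = - \frac{31896}{- \frac{751267}{94}} = \left(-31896\right) \left(- \frac{94}{751267}\right) = \frac{2998224}{751267} \approx 3.9909$)
$\left(1657 + 34653\right) \left(v + 3029\right) = \left(1657 + 34653\right) \left(\frac{2998224}{751267} + 3029\right) = 36310 \cdot \frac{2278585967}{751267} = \frac{82735456461770}{751267}$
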